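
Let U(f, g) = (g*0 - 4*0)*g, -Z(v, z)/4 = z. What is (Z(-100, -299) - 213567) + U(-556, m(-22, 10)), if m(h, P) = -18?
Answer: -212371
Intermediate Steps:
Z(v, z) = -4*z
U(f, g) = 0 (U(f, g) = (0 + 0)*g = 0*g = 0)
(Z(-100, -299) - 213567) + U(-556, m(-22, 10)) = (-4*(-299) - 213567) + 0 = (1196 - 213567) + 0 = -212371 + 0 = -212371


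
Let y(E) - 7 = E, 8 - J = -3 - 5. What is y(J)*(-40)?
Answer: -920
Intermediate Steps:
J = 16 (J = 8 - (-3 - 5) = 8 - 1*(-8) = 8 + 8 = 16)
y(E) = 7 + E
y(J)*(-40) = (7 + 16)*(-40) = 23*(-40) = -920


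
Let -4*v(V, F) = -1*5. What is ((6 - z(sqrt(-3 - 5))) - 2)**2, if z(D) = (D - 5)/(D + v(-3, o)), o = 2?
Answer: 64*(-7*I + 30*sqrt(2))/(80*sqrt(2) + 103*I) ≈ 11.152 - 14.113*I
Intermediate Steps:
v(V, F) = 5/4 (v(V, F) = -(-1)*5/4 = -1/4*(-5) = 5/4)
z(D) = (-5 + D)/(5/4 + D) (z(D) = (D - 5)/(D + 5/4) = (-5 + D)/(5/4 + D))
((6 - z(sqrt(-3 - 5))) - 2)**2 = ((6 - 4*(-5 + sqrt(-3 - 5))/(5 + 4*sqrt(-3 - 5))) - 2)**2 = ((6 - 4*(-5 + sqrt(-8))/(5 + 4*sqrt(-8))) - 2)**2 = ((6 - 4*(-5 + 2*I*sqrt(2))/(5 + 4*(2*I*sqrt(2)))) - 2)**2 = ((6 - 4*(-5 + 2*I*sqrt(2))/(5 + 8*I*sqrt(2))) - 2)**2 = (4 - 4*(-5 + 2*I*sqrt(2))/(5 + 8*I*sqrt(2)))**2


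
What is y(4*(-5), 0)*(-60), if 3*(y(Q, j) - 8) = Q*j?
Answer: -480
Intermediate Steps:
y(Q, j) = 8 + Q*j/3 (y(Q, j) = 8 + (Q*j)/3 = 8 + Q*j/3)
y(4*(-5), 0)*(-60) = (8 + (⅓)*(4*(-5))*0)*(-60) = (8 + (⅓)*(-20)*0)*(-60) = (8 + 0)*(-60) = 8*(-60) = -480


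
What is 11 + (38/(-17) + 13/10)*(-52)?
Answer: 5069/85 ≈ 59.635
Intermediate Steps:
11 + (38/(-17) + 13/10)*(-52) = 11 + (38*(-1/17) + 13*(⅒))*(-52) = 11 + (-38/17 + 13/10)*(-52) = 11 - 159/170*(-52) = 11 + 4134/85 = 5069/85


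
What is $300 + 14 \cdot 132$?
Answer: $2148$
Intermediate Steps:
$300 + 14 \cdot 132 = 300 + 1848 = 2148$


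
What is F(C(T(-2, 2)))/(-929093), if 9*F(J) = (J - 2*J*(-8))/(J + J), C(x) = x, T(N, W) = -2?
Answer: -17/16723674 ≈ -1.0165e-6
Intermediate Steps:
F(J) = 17/18 (F(J) = ((J - 2*J*(-8))/(J + J))/9 = ((J + 16*J)/((2*J)))/9 = ((17*J)*(1/(2*J)))/9 = (⅑)*(17/2) = 17/18)
F(C(T(-2, 2)))/(-929093) = (17/18)/(-929093) = (17/18)*(-1/929093) = -17/16723674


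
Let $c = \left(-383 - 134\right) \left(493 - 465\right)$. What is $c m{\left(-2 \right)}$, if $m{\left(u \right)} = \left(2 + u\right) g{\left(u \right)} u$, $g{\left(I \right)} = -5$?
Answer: $0$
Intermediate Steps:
$c = -14476$ ($c = \left(-517\right) 28 = -14476$)
$m{\left(u \right)} = - 5 u \left(2 + u\right)$ ($m{\left(u \right)} = \left(2 + u\right) \left(- 5 u\right) = - 5 u \left(2 + u\right)$)
$c m{\left(-2 \right)} = - 14476 \left(\left(-5\right) \left(-2\right) \left(2 - 2\right)\right) = - 14476 \left(\left(-5\right) \left(-2\right) 0\right) = \left(-14476\right) 0 = 0$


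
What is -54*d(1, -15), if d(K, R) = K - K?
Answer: 0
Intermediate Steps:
d(K, R) = 0
-54*d(1, -15) = -54*0 = 0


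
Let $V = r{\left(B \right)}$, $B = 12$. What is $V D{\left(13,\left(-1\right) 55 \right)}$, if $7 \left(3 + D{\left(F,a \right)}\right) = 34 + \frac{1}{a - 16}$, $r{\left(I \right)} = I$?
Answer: $\frac{11064}{497} \approx 22.262$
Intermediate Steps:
$V = 12$
$D{\left(F,a \right)} = \frac{13}{7} + \frac{1}{7 \left(-16 + a\right)}$ ($D{\left(F,a \right)} = -3 + \frac{34 + \frac{1}{a - 16}}{7} = -3 + \frac{34 + \frac{1}{-16 + a}}{7} = -3 + \left(\frac{34}{7} + \frac{1}{7 \left(-16 + a\right)}\right) = \frac{13}{7} + \frac{1}{7 \left(-16 + a\right)}$)
$V D{\left(13,\left(-1\right) 55 \right)} = 12 \frac{-207 + 13 \left(\left(-1\right) 55\right)}{7 \left(-16 - 55\right)} = 12 \frac{-207 + 13 \left(-55\right)}{7 \left(-16 - 55\right)} = 12 \frac{-207 - 715}{7 \left(-71\right)} = 12 \cdot \frac{1}{7} \left(- \frac{1}{71}\right) \left(-922\right) = 12 \cdot \frac{922}{497} = \frac{11064}{497}$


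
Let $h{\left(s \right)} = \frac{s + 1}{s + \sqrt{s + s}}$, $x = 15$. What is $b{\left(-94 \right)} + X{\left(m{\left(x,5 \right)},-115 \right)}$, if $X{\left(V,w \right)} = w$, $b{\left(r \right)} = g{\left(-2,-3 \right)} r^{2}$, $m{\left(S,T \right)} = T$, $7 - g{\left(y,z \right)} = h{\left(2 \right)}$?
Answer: $55110$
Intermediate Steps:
$h{\left(s \right)} = \frac{1 + s}{s + \sqrt{2} \sqrt{s}}$ ($h{\left(s \right)} = \frac{1 + s}{s + \sqrt{2 s}} = \frac{1 + s}{s + \sqrt{2} \sqrt{s}}$)
$g{\left(y,z \right)} = \frac{25}{4}$ ($g{\left(y,z \right)} = 7 - \frac{1 + 2}{2 + \sqrt{2} \sqrt{2}} = 7 - \frac{1}{2 + 2} \cdot 3 = 7 - \frac{1}{4} \cdot 3 = 7 - \frac{3}{4} = \frac{25}{4}$)
$b{\left(r \right)} = \frac{25 r^{2}}{4}$
$b{\left(-94 \right)} + X{\left(m{\left(x,5 \right)},-115 \right)} = \frac{25 \left(-94\right)^{2}}{4} - 115 = \frac{25}{4} \cdot 8836 - 115 = 55225 - 115 = 55110$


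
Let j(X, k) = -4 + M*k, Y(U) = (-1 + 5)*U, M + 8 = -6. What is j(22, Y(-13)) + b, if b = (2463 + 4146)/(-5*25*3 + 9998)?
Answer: 6973661/9623 ≈ 724.69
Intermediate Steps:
M = -14 (M = -8 - 6 = -14)
Y(U) = 4*U
b = 6609/9623 (b = 6609/(-125*3 + 9998) = 6609/(-375 + 9998) = 6609/9623 ≈ 0.68679)
j(X, k) = -4 - 14*k
j(22, Y(-13)) + b = (-4 - 56*(-13)) + 6609/9623 = (-4 - 14*(-52)) + 6609/9623 = (-4 + 728) + 6609/9623 = 724 + 6609/9623 = 6973661/9623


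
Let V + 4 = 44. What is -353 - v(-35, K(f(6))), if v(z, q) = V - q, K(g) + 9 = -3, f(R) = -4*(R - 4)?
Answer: -405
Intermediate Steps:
V = 40 (V = -4 + 44 = 40)
f(R) = 16 - 4*R (f(R) = -4*(-4 + R) = 16 - 4*R)
K(g) = -12 (K(g) = -9 - 3 = -12)
v(z, q) = 40 - q
-353 - v(-35, K(f(6))) = -353 - (40 - 1*(-12)) = -353 - (40 + 12) = -353 - 1*52 = -353 - 52 = -405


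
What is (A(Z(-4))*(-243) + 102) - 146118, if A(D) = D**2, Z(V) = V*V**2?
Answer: -1141344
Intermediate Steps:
Z(V) = V**3
(A(Z(-4))*(-243) + 102) - 146118 = (((-4)**3)**2*(-243) + 102) - 146118 = ((-64)**2*(-243) + 102) - 146118 = (4096*(-243) + 102) - 146118 = (-995328 + 102) - 146118 = -995226 - 146118 = -1141344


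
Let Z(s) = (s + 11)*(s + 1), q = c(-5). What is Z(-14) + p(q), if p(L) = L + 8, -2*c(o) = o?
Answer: 99/2 ≈ 49.500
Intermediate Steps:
c(o) = -o/2
q = 5/2 (q = -½*(-5) = 5/2 ≈ 2.5000)
p(L) = 8 + L
Z(s) = (1 + s)*(11 + s) (Z(s) = (11 + s)*(1 + s) = (1 + s)*(11 + s))
Z(-14) + p(q) = (11 + (-14)² + 12*(-14)) + (8 + 5/2) = (11 + 196 - 168) + 21/2 = 39 + 21/2 = 99/2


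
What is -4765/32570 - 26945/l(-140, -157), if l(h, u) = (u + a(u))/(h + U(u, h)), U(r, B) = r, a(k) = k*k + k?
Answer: 10421233711/31703638 ≈ 328.71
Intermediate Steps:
a(k) = k + k² (a(k) = k² + k = k + k²)
l(h, u) = (u + u*(1 + u))/(h + u)
-4765/32570 - 26945/l(-140, -157) = -4765/32570 - 26945*(-(-140 - 157)/(157*(2 - 157))) = -4765*1/32570 - 26945/((-157*(-155)/(-297))) = -953/6514 - 26945/((-157*(-1/297)*(-155))) = -953/6514 - 26945/(-24335/297) = -953/6514 - 26945*(-297/24335) = -953/6514 + 1600533/4867 = 10421233711/31703638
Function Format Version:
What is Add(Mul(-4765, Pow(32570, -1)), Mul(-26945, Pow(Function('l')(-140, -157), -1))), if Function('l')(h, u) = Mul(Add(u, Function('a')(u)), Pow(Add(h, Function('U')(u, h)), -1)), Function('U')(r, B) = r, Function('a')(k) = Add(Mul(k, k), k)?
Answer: Rational(10421233711, 31703638) ≈ 328.71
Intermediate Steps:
Function('a')(k) = Add(k, Pow(k, 2)) (Function('a')(k) = Add(Pow(k, 2), k) = Add(k, Pow(k, 2)))
Function('l')(h, u) = Mul(Pow(Add(h, u), -1), Add(u, Mul(u, Add(1, u)))) (Function('l')(h, u) = Mul(Add(u, Mul(u, Add(1, u))), Pow(Add(h, u), -1)) = Mul(Pow(Add(h, u), -1), Add(u, Mul(u, Add(1, u)))))
Add(Mul(-4765, Pow(32570, -1)), Mul(-26945, Pow(Function('l')(-140, -157), -1))) = Add(Mul(-4765, Pow(32570, -1)), Mul(-26945, Pow(Mul(-157, Pow(Add(-140, -157), -1), Add(2, -157)), -1))) = Add(Mul(-4765, Rational(1, 32570)), Mul(-26945, Pow(Mul(-157, Pow(-297, -1), -155), -1))) = Add(Rational(-953, 6514), Mul(-26945, Pow(Mul(-157, Rational(-1, 297), -155), -1))) = Add(Rational(-953, 6514), Mul(-26945, Pow(Rational(-24335, 297), -1))) = Add(Rational(-953, 6514), Mul(-26945, Rational(-297, 24335))) = Add(Rational(-953, 6514), Rational(1600533, 4867)) = Rational(10421233711, 31703638)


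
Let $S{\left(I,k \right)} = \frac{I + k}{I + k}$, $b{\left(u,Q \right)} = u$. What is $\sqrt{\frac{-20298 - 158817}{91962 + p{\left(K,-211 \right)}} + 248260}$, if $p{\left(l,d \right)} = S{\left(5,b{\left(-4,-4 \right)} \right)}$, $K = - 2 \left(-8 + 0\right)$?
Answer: $\frac{\sqrt{2099566353835195}}{91963} \approx 498.25$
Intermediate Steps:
$K = 16$ ($K = \left(-2\right) \left(-8\right) = 16$)
$S{\left(I,k \right)} = 1$
$p{\left(l,d \right)} = 1$
$\sqrt{\frac{-20298 - 158817}{91962 + p{\left(K,-211 \right)}} + 248260} = \sqrt{\frac{-20298 - 158817}{91962 + 1} + 248260} = \sqrt{- \frac{179115}{91963} + 248260} = \sqrt{\frac{22830555265}{91963}} = \frac{\sqrt{2099566353835195}}{91963}$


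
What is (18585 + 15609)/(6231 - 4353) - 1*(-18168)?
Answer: 5692283/313 ≈ 18186.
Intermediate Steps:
(18585 + 15609)/(6231 - 4353) - 1*(-18168) = 34194/1878 + 18168 = 34194*(1/1878) + 18168 = 5699/313 + 18168 = 5692283/313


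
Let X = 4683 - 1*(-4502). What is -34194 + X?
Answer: -25009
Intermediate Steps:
X = 9185 (X = 4683 + 4502 = 9185)
-34194 + X = -34194 + 9185 = -25009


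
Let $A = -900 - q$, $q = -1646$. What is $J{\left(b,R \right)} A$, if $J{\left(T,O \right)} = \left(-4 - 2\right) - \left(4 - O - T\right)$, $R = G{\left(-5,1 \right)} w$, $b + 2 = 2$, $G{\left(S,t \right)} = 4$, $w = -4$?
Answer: $-19396$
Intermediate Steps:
$b = 0$ ($b = -2 + 2 = 0$)
$R = -16$ ($R = 4 \left(-4\right) = -16$)
$J{\left(T,O \right)} = -10 + O + T$ ($J{\left(T,O \right)} = -6 - \left(4 - O - T\right) = -6 + \left(-4 + O + T\right) = -10 + O + T$)
$A = 746$ ($A = -900 - -1646 = -900 + 1646 = 746$)
$J{\left(b,R \right)} A = \left(-10 - 16 + 0\right) 746 = \left(-26\right) 746 = -19396$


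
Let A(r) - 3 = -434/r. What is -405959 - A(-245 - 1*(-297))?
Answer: -10554795/26 ≈ -4.0595e+5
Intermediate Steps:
A(r) = 3 - 434/r
-405959 - A(-245 - 1*(-297)) = -405959 - (3 - 434/(-245 - 1*(-297))) = -405959 - (3 - 434/(-245 + 297)) = -405959 - (3 - 434/52) = -405959 - (3 - 434*1/52) = -405959 - (3 - 217/26) = -405959 - 1*(-139/26) = -405959 + 139/26 = -10554795/26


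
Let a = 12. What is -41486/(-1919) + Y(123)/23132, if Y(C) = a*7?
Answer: 239953837/11097577 ≈ 21.622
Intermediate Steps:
Y(C) = 84 (Y(C) = 12*7 = 84)
-41486/(-1919) + Y(123)/23132 = -41486/(-1919) + 84/23132 = -41486*(-1/1919) + 84*(1/23132) = 41486/1919 + 21/5783 = 239953837/11097577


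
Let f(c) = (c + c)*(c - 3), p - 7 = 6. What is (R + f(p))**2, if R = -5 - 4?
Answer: 63001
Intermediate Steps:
p = 13 (p = 7 + 6 = 13)
R = -9
f(c) = 2*c*(-3 + c) (f(c) = (2*c)*(-3 + c) = 2*c*(-3 + c))
(R + f(p))**2 = (-9 + 2*13*(-3 + 13))**2 = (-9 + 2*13*10)**2 = (-9 + 260)**2 = 251**2 = 63001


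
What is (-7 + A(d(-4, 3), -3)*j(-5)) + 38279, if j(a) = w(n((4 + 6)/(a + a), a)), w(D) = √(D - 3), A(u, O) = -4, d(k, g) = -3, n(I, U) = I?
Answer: 38272 - 8*I ≈ 38272.0 - 8.0*I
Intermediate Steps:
w(D) = √(-3 + D)
j(a) = √(-3 + 5/a) (j(a) = √(-3 + (4 + 6)/(a + a)) = √(-3 + 10/((2*a))) = √(-3 + 10*(1/(2*a))) = √(-3 + 5/a))
(-7 + A(d(-4, 3), -3)*j(-5)) + 38279 = (-7 - 4*√(-3 + 5/(-5))) + 38279 = (-7 - 4*√(-3 + 5*(-⅕))) + 38279 = (-7 - 4*√(-3 - 1)) + 38279 = (-7 - 8*I) + 38279 = 38272 - 8*I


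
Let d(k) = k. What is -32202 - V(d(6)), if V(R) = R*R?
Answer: -32238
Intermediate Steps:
V(R) = R²
-32202 - V(d(6)) = -32202 - 1*6² = -32202 - 1*36 = -32202 - 36 = -32238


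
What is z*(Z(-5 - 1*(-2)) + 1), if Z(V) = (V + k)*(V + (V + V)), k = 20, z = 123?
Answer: -18696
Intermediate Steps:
Z(V) = 3*V*(20 + V) (Z(V) = (V + 20)*(V + (V + V)) = (20 + V)*(V + 2*V) = (20 + V)*(3*V) = 3*V*(20 + V))
z*(Z(-5 - 1*(-2)) + 1) = 123*(3*(-5 - 1*(-2))*(20 + (-5 - 1*(-2))) + 1) = 123*(3*(-5 + 2)*(20 + (-5 + 2)) + 1) = 123*(3*(-3)*(20 - 3) + 1) = 123*(3*(-3)*17 + 1) = 123*(-153 + 1) = 123*(-152) = -18696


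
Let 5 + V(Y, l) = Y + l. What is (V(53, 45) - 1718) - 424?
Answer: -2049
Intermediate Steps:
V(Y, l) = -5 + Y + l (V(Y, l) = -5 + (Y + l) = -5 + Y + l)
(V(53, 45) - 1718) - 424 = ((-5 + 53 + 45) - 1718) - 424 = (93 - 1718) - 424 = -1625 - 424 = -2049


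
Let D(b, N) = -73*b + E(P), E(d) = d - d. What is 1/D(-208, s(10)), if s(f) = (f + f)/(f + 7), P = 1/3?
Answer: 1/15184 ≈ 6.5859e-5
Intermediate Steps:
P = 1/3 ≈ 0.33333
s(f) = 2*f/(7 + f) (s(f) = (2*f)/(7 + f) = 2*f/(7 + f))
E(d) = 0
D(b, N) = -73*b (D(b, N) = -73*b + 0 = -73*b)
1/D(-208, s(10)) = 1/(-73*(-208)) = 1/15184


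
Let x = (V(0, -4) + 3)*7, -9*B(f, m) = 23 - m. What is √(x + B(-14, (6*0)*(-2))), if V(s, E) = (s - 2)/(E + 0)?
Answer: √790/6 ≈ 4.6845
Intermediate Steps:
V(s, E) = (-2 + s)/E
B(f, m) = -23/9 + m/9 (B(f, m) = -(23 - m)/9 = -23/9 + m/9)
x = 49/2 (x = ((-2 + 0)/(-4) + 3)*7 = (-¼*(-2) + 3)*7 = (½ + 3)*7 = (7/2)*7 = 49/2 ≈ 24.500)
√(x + B(-14, (6*0)*(-2))) = √(49/2 + (-23/9 + ((6*0)*(-2))/9)) = √(49/2 + (-23/9 + (0*(-2))/9)) = √(49/2 + (-23/9 + (⅑)*0)) = √(49/2 + (-23/9 + 0)) = √(49/2 - 23/9) = √(395/18) = √790/6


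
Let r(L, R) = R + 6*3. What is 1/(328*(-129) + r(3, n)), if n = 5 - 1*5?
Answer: -1/42294 ≈ -2.3644e-5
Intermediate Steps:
n = 0 (n = 5 - 5 = 0)
r(L, R) = 18 + R (r(L, R) = R + 18 = 18 + R)
1/(328*(-129) + r(3, n)) = 1/(328*(-129) + (18 + 0)) = 1/(-42312 + 18) = 1/(-42294) = -1/42294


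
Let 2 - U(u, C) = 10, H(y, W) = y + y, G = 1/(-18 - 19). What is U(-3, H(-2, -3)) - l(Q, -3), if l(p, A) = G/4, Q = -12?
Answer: -1183/148 ≈ -7.9932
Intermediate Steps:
G = -1/37 (G = 1/(-37) = -1/37 ≈ -0.027027)
H(y, W) = 2*y
l(p, A) = -1/148 (l(p, A) = -1/37/4 = -1/37*¼ = -1/148)
U(u, C) = -8 (U(u, C) = 2 - 1*10 = 2 - 10 = -8)
U(-3, H(-2, -3)) - l(Q, -3) = -8 - 1*(-1/148) = -8 + 1/148 = -1183/148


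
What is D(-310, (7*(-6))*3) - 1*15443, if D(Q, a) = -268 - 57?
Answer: -15768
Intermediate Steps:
D(Q, a) = -325
D(-310, (7*(-6))*3) - 1*15443 = -325 - 1*15443 = -325 - 15443 = -15768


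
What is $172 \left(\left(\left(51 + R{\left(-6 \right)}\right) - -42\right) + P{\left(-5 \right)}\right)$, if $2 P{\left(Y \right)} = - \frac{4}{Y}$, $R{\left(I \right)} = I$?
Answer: $\frac{75164}{5} \approx 15033.0$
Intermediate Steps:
$P{\left(Y \right)} = - \frac{2}{Y}$ ($P{\left(Y \right)} = \frac{\left(-4\right) \frac{1}{Y}}{2} = - \frac{2}{Y}$)
$172 \left(\left(\left(51 + R{\left(-6 \right)}\right) - -42\right) + P{\left(-5 \right)}\right) = 172 \left(\left(\left(51 - 6\right) - -42\right) - \frac{2}{-5}\right) = 172 \left(\left(45 + \left(-6 + 48\right)\right) - - \frac{2}{5}\right) = 172 \left(\left(45 + 42\right) + \frac{2}{5}\right) = 172 \left(87 + \frac{2}{5}\right) = 172 \cdot \frac{437}{5} = \frac{75164}{5}$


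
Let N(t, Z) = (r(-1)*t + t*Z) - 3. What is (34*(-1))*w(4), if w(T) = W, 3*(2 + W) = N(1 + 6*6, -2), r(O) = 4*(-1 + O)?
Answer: 12886/3 ≈ 4295.3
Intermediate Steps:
r(O) = -4 + 4*O
N(t, Z) = -3 - 8*t + Z*t (N(t, Z) = ((-4 + 4*(-1))*t + t*Z) - 3 = ((-4 - 4)*t + Z*t) - 3 = (-8*t + Z*t) - 3 = -3 - 8*t + Z*t)
W = -379/3 (W = -2 + (-3 - 8*(1 + 6*6) - 2*(1 + 6*6))/3 = -2 + (-3 - 8*(1 + 36) - 2*(1 + 36))/3 = -2 + (-3 - 8*37 - 2*37)/3 = -2 + (-3 - 296 - 74)/3 = -2 + (⅓)*(-373) = -2 - 373/3 = -379/3 ≈ -126.33)
w(T) = -379/3
(34*(-1))*w(4) = (34*(-1))*(-379/3) = -34*(-379/3) = 12886/3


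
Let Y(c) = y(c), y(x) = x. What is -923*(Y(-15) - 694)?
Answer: 654407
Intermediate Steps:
Y(c) = c
-923*(Y(-15) - 694) = -923*(-15 - 694) = -923*(-709) = 654407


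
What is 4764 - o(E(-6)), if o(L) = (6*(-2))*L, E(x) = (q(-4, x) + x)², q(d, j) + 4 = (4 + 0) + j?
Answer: 6492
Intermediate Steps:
q(d, j) = j (q(d, j) = -4 + ((4 + 0) + j) = -4 + (4 + j) = j)
E(x) = 4*x² (E(x) = (x + x)² = (2*x)² = 4*x²)
o(L) = -12*L
4764 - o(E(-6)) = 4764 - (-12)*4*(-6)² = 4764 - (-12)*4*36 = 4764 - (-12)*144 = 4764 - 1*(-1728) = 4764 + 1728 = 6492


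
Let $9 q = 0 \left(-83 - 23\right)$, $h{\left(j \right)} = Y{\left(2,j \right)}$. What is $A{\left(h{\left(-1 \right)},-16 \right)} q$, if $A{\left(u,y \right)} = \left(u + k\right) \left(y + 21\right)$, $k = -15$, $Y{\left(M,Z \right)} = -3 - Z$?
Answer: $0$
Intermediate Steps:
$h{\left(j \right)} = -3 - j$
$q = 0$ ($q = \frac{0 \left(-83 - 23\right)}{9} = \frac{0 \left(-106\right)}{9} = \frac{1}{9} \cdot 0 = 0$)
$A{\left(u,y \right)} = \left(-15 + u\right) \left(21 + y\right)$ ($A{\left(u,y \right)} = \left(u - 15\right) \left(y + 21\right) = \left(-15 + u\right) \left(21 + y\right)$)
$A{\left(h{\left(-1 \right)},-16 \right)} q = \left(-315 - -240 + 21 \left(-3 - -1\right) + \left(-3 - -1\right) \left(-16\right)\right) 0 = \left(-315 + 240 + 21 \left(-3 + 1\right) + \left(-3 + 1\right) \left(-16\right)\right) 0 = \left(-315 + 240 + 21 \left(-2\right) - -32\right) 0 = \left(-315 + 240 - 42 + 32\right) 0 = \left(-85\right) 0 = 0$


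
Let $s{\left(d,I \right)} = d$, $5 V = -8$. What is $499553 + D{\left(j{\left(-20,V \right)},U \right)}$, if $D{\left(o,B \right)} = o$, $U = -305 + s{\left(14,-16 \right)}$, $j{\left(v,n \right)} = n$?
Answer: $\frac{2497757}{5} \approx 4.9955 \cdot 10^{5}$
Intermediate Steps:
$V = - \frac{8}{5}$ ($V = \frac{1}{5} \left(-8\right) = - \frac{8}{5} \approx -1.6$)
$U = -291$ ($U = -305 + 14 = -291$)
$499553 + D{\left(j{\left(-20,V \right)},U \right)} = 499553 - \frac{8}{5} = \frac{2497757}{5}$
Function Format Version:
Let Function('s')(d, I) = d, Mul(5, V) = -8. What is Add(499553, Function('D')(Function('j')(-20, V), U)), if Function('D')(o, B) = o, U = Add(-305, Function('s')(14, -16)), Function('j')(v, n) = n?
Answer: Rational(2497757, 5) ≈ 4.9955e+5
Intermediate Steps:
V = Rational(-8, 5) (V = Mul(Rational(1, 5), -8) = Rational(-8, 5) ≈ -1.6000)
U = -291 (U = Add(-305, 14) = -291)
Add(499553, Function('D')(Function('j')(-20, V), U)) = Add(499553, Rational(-8, 5)) = Rational(2497757, 5)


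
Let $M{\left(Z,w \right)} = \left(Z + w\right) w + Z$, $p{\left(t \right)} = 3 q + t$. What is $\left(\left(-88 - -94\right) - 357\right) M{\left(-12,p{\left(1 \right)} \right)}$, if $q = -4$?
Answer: $-84591$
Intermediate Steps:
$p{\left(t \right)} = -12 + t$ ($p{\left(t \right)} = 3 \left(-4\right) + t = -12 + t$)
$M{\left(Z,w \right)} = Z + w \left(Z + w\right)$ ($M{\left(Z,w \right)} = w \left(Z + w\right) + Z = Z + w \left(Z + w\right)$)
$\left(\left(-88 - -94\right) - 357\right) M{\left(-12,p{\left(1 \right)} \right)} = \left(\left(-88 - -94\right) - 357\right) \left(-12 + \left(-12 + 1\right)^{2} - 12 \left(-12 + 1\right)\right) = \left(\left(-88 + 94\right) - 357\right) \left(-12 + \left(-11\right)^{2} - -132\right) = \left(6 - 357\right) \left(-12 + 121 + 132\right) = \left(-351\right) 241 = -84591$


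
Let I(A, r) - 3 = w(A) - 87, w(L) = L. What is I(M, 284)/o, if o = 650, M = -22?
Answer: -53/325 ≈ -0.16308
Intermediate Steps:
I(A, r) = -84 + A (I(A, r) = 3 + (A - 87) = 3 + (-87 + A) = -84 + A)
I(M, 284)/o = (-84 - 22)/650 = -106*1/650 = -53/325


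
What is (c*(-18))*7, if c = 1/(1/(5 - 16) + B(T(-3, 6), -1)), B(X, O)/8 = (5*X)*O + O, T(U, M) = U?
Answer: -1386/1231 ≈ -1.1259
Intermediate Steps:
B(X, O) = 8*O + 40*O*X (B(X, O) = 8*((5*X)*O + O) = 8*(5*O*X + O) = 8*(O + 5*O*X) = 8*O + 40*O*X)
c = 11/1231 (c = 1/(1/(5 - 16) + 8*(-1)*(1 + 5*(-3))) = 1/(1/(-11) + 8*(-1)*(1 - 15)) = 1/(-1/11 + 8*(-1)*(-14)) = 1/(-1/11 + 112) = 1/(1231/11) = 11/1231 ≈ 0.0089358)
(c*(-18))*7 = ((11/1231)*(-18))*7 = -198/1231*7 = -1386/1231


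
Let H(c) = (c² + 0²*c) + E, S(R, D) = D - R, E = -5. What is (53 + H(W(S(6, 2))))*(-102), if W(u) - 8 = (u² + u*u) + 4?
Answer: -202368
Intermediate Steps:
W(u) = 12 + 2*u² (W(u) = 8 + ((u² + u*u) + 4) = 8 + ((u² + u²) + 4) = 8 + (2*u² + 4) = 8 + (4 + 2*u²) = 12 + 2*u²)
H(c) = -5 + c² (H(c) = (c² + 0²*c) - 5 = (c² + 0*c) - 5 = (c² + 0) - 5 = c² - 5 = -5 + c²)
(53 + H(W(S(6, 2))))*(-102) = (53 + (-5 + (12 + 2*(2 - 1*6)²)²))*(-102) = (53 + (-5 + (12 + 2*(2 - 6)²)²))*(-102) = (53 + (-5 + (12 + 2*(-4)²)²))*(-102) = (53 + (-5 + (12 + 2*16)²))*(-102) = (53 + (-5 + (12 + 32)²))*(-102) = (53 + (-5 + 44²))*(-102) = (53 + (-5 + 1936))*(-102) = (53 + 1931)*(-102) = 1984*(-102) = -202368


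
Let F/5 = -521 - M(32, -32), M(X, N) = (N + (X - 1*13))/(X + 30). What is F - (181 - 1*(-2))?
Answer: -172791/62 ≈ -2787.0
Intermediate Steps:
M(X, N) = (-13 + N + X)/(30 + X) (M(X, N) = (N + (X - 13))/(30 + X) = (N + (-13 + X))/(30 + X) = (-13 + N + X)/(30 + X))
F = -161445/62 (F = 5*(-521 - (-13 - 32 + 32)/(30 + 32)) = 5*(-521 - (-13)/62) = 5*(-521 - 1*(-13/62)) = 5*(-521 + 13/62) = 5*(-32289/62) = -161445/62 ≈ -2604.0)
F - (181 - 1*(-2)) = -161445/62 - (181 - 1*(-2)) = -161445/62 - (181 + 2) = -161445/62 - 1*183 = -161445/62 - 183 = -172791/62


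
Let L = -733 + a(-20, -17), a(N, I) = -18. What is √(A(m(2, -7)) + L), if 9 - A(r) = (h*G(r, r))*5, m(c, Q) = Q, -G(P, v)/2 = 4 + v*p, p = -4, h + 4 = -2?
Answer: 11*I*√22 ≈ 51.595*I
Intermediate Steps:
h = -6 (h = -4 - 2 = -6)
G(P, v) = -8 + 8*v (G(P, v) = -2*(4 + v*(-4)) = -2*(4 - 4*v) = -8 + 8*v)
A(r) = -231 + 240*r (A(r) = 9 - (-6*(-8 + 8*r))*5 = 9 - (48 - 48*r)*5 = 9 - (240 - 240*r) = 9 + (-240 + 240*r) = -231 + 240*r)
L = -751 (L = -733 - 18 = -751)
√(A(m(2, -7)) + L) = √((-231 + 240*(-7)) - 751) = √((-231 - 1680) - 751) = √(-1911 - 751) = √(-2662) = 11*I*√22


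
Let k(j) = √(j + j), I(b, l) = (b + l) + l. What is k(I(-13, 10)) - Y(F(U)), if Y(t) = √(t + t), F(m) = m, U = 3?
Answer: √14 - √6 ≈ 1.2922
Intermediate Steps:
I(b, l) = b + 2*l
k(j) = √2*√j (k(j) = √(2*j) = √2*√j)
Y(t) = √2*√t (Y(t) = √(2*t) = √2*√t)
k(I(-13, 10)) - Y(F(U)) = √2*√(-13 + 2*10) - √2*√3 = √2*√(-13 + 20) - √6 = √2*√7 - √6 = √14 - √6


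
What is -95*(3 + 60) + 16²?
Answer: -5729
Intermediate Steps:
-95*(3 + 60) + 16² = -95*63 + 256 = -5985 + 256 = -5729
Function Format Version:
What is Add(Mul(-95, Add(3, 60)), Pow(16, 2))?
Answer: -5729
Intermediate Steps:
Add(Mul(-95, Add(3, 60)), Pow(16, 2)) = Add(Mul(-95, 63), 256) = Add(-5985, 256) = -5729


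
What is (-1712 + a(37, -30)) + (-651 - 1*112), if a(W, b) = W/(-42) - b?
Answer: -102727/42 ≈ -2445.9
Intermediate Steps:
a(W, b) = -b - W/42 (a(W, b) = W*(-1/42) - b = -W/42 - b = -b - W/42)
(-1712 + a(37, -30)) + (-651 - 1*112) = (-1712 + (-1*(-30) - 1/42*37)) + (-651 - 1*112) = (-1712 + (30 - 37/42)) + (-651 - 112) = (-1712 + 1223/42) - 763 = -70681/42 - 763 = -102727/42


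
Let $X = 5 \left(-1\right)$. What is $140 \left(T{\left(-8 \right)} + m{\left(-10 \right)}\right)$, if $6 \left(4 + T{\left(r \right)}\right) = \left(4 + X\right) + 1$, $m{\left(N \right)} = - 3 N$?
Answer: $3640$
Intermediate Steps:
$X = -5$
$T{\left(r \right)} = -4$ ($T{\left(r \right)} = -4 + \frac{\left(4 - 5\right) + 1}{6} = -4 + \frac{-1 + 1}{6} = -4 + \frac{1}{6} \cdot 0 = -4 + 0 = -4$)
$140 \left(T{\left(-8 \right)} + m{\left(-10 \right)}\right) = 140 \left(-4 - -30\right) = 140 \left(-4 + 30\right) = 140 \cdot 26 = 3640$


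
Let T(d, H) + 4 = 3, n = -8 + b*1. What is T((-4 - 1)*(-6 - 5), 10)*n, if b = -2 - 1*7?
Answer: 17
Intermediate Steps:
b = -9 (b = -2 - 7 = -9)
n = -17 (n = -8 - 9*1 = -8 - 9 = -17)
T(d, H) = -1 (T(d, H) = -4 + 3 = -1)
T((-4 - 1)*(-6 - 5), 10)*n = -1*(-17) = 17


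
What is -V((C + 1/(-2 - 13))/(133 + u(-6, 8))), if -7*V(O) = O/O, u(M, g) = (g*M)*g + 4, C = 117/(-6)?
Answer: ⅐ ≈ 0.14286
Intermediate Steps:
C = -39/2 (C = 117*(-⅙) = -39/2 ≈ -19.500)
u(M, g) = 4 + M*g² (u(M, g) = (M*g)*g + 4 = M*g² + 4 = 4 + M*g²)
V(O) = -⅐ (V(O) = -O/(7*O) = -⅐*1 = -⅐)
-V((C + 1/(-2 - 13))/(133 + u(-6, 8))) = -1*(-⅐) = ⅐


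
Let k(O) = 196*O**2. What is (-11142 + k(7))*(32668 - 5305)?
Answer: -42084294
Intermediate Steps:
(-11142 + k(7))*(32668 - 5305) = (-11142 + 196*7**2)*(32668 - 5305) = (-11142 + 196*49)*27363 = (-11142 + 9604)*27363 = -1538*27363 = -42084294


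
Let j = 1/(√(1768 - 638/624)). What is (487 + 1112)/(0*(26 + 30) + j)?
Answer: 41*√43001166/4 ≈ 67215.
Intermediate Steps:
j = 2*√43001166/551297 (j = 1/(√(1768 - 638*1/624)) = 1/(√(1768 - 319/312)) = 1/(√(551297/312)) = 1/(√43001166/156) = 2*√43001166/551297 ≈ 0.023789)
(487 + 1112)/(0*(26 + 30) + j) = (487 + 1112)/(0*(26 + 30) + 2*√43001166/551297) = 1599/(0*56 + 2*√43001166/551297) = 1599/(0 + 2*√43001166/551297) = 1599/((2*√43001166/551297)) = 1599*(√43001166/156) = 41*√43001166/4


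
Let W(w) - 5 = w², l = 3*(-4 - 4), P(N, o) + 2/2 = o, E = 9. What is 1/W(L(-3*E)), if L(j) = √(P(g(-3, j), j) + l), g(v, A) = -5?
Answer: -1/47 ≈ -0.021277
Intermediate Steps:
P(N, o) = -1 + o
l = -24 (l = 3*(-8) = -24)
L(j) = √(-25 + j) (L(j) = √((-1 + j) - 24) = √(-25 + j))
W(w) = 5 + w²
1/W(L(-3*E)) = 1/(5 + (√(-25 - 3*9))²) = 1/(5 + (√(-25 - 27))²) = 1/(5 + (√(-52))²) = 1/(5 + (2*I*√13)²) = 1/(5 - 52) = 1/(-47) = -1/47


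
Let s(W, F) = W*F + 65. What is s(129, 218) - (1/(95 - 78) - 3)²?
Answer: 8143543/289 ≈ 28178.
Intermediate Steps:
s(W, F) = 65 + F*W (s(W, F) = F*W + 65 = 65 + F*W)
s(129, 218) - (1/(95 - 78) - 3)² = (65 + 218*129) - (1/(95 - 78) - 3)² = (65 + 28122) - (1/17 - 3)² = 28187 - (1/17 - 3)² = 28187 - (-50/17)² = 28187 - 1*2500/289 = 28187 - 2500/289 = 8143543/289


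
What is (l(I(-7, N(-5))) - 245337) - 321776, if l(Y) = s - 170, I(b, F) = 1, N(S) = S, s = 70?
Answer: -567213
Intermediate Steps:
l(Y) = -100 (l(Y) = 70 - 170 = -100)
(l(I(-7, N(-5))) - 245337) - 321776 = (-100 - 245337) - 321776 = -245437 - 321776 = -567213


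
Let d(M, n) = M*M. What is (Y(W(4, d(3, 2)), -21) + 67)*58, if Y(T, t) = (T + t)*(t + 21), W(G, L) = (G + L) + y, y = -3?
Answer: 3886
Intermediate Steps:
d(M, n) = M**2
W(G, L) = -3 + G + L (W(G, L) = (G + L) - 3 = -3 + G + L)
Y(T, t) = (21 + t)*(T + t) (Y(T, t) = (T + t)*(21 + t) = (21 + t)*(T + t))
(Y(W(4, d(3, 2)), -21) + 67)*58 = (((-21)**2 + 21*(-3 + 4 + 3**2) + 21*(-21) + (-3 + 4 + 3**2)*(-21)) + 67)*58 = ((441 + 21*(-3 + 4 + 9) - 441 + (-3 + 4 + 9)*(-21)) + 67)*58 = ((441 + 21*10 - 441 + 10*(-21)) + 67)*58 = ((441 + 210 - 441 - 210) + 67)*58 = (0 + 67)*58 = 67*58 = 3886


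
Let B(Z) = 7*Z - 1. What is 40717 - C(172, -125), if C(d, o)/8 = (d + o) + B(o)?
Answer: 47349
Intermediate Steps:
B(Z) = -1 + 7*Z
C(d, o) = -8 + 8*d + 64*o (C(d, o) = 8*((d + o) + (-1 + 7*o)) = 8*(-1 + d + 8*o) = -8 + 8*d + 64*o)
40717 - C(172, -125) = 40717 - (-8 + 8*172 + 64*(-125)) = 40717 - (-8 + 1376 - 8000) = 40717 - 1*(-6632) = 40717 + 6632 = 47349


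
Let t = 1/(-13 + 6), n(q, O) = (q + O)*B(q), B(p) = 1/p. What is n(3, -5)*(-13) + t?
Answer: 179/21 ≈ 8.5238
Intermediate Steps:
n(q, O) = (O + q)/q (n(q, O) = (q + O)/q = (O + q)/q)
t = -1/7 (t = 1/(-7) = -1/7 ≈ -0.14286)
n(3, -5)*(-13) + t = ((-5 + 3)/3)*(-13) - 1/7 = ((1/3)*(-2))*(-13) - 1/7 = -2/3*(-13) - 1/7 = 26/3 - 1/7 = 179/21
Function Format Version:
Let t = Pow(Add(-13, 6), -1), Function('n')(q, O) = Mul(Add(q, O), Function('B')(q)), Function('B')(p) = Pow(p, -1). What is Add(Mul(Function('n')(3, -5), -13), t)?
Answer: Rational(179, 21) ≈ 8.5238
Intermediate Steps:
Function('n')(q, O) = Mul(Pow(q, -1), Add(O, q)) (Function('n')(q, O) = Mul(Add(q, O), Pow(q, -1)) = Mul(Add(O, q), Pow(q, -1)) = Mul(Pow(q, -1), Add(O, q)))
t = Rational(-1, 7) (t = Pow(-7, -1) = Rational(-1, 7) ≈ -0.14286)
Add(Mul(Function('n')(3, -5), -13), t) = Add(Mul(Mul(Pow(3, -1), Add(-5, 3)), -13), Rational(-1, 7)) = Add(Mul(Mul(Rational(1, 3), -2), -13), Rational(-1, 7)) = Add(Mul(Rational(-2, 3), -13), Rational(-1, 7)) = Add(Rational(26, 3), Rational(-1, 7)) = Rational(179, 21)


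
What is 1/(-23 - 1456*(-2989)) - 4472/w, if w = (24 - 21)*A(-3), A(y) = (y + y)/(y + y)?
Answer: -6589836343/4420731 ≈ -1490.7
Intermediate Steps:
A(y) = 1 (A(y) = (2*y)/((2*y)) = (2*y)*(1/(2*y)) = 1)
w = 3 (w = (24 - 21)*1 = 3*1 = 3)
1/(-23 - 1456*(-2989)) - 4472/w = 1/(-23 - 1456*(-2989)) - 4472/3 = -1/2989/(-1479) - 4472*⅓ = -1/1479*(-1/2989) - 4472/3 = 1/4420731 - 4472/3 = -6589836343/4420731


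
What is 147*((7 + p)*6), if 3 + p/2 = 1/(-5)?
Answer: 2646/5 ≈ 529.20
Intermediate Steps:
p = -32/5 (p = -6 + 2*(1/(-5)) = -6 + 2*(1*(-⅕)) = -6 + 2*(-⅕) = -6 - ⅖ = -32/5 ≈ -6.4000)
147*((7 + p)*6) = 147*((7 - 32/5)*6) = 147*((⅗)*6) = 147*(18/5) = 2646/5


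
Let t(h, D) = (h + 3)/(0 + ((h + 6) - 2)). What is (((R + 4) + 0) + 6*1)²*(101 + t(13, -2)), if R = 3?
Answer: 292877/17 ≈ 17228.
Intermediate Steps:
t(h, D) = (3 + h)/(4 + h) (t(h, D) = (3 + h)/(0 + ((6 + h) - 2)) = (3 + h)/(0 + (4 + h)) = (3 + h)/(4 + h))
(((R + 4) + 0) + 6*1)²*(101 + t(13, -2)) = (((3 + 4) + 0) + 6*1)²*(101 + (3 + 13)/(4 + 13)) = ((7 + 0) + 6)²*(101 + 16/17) = (7 + 6)²*(101 + (1/17)*16) = 13²*(101 + 16/17) = 169*(1733/17) = 292877/17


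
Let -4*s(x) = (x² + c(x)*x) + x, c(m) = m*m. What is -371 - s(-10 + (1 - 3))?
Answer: -770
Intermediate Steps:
c(m) = m²
s(x) = -x/4 - x²/4 - x³/4 (s(x) = -((x² + x²*x) + x)/4 = -((x² + x³) + x)/4 = -(x + x² + x³)/4 = -x/4 - x²/4 - x³/4)
-371 - s(-10 + (1 - 3)) = -371 - (-1)*(-10 + (1 - 3))*(1 + (-10 + (1 - 3)) + (-10 + (1 - 3))²)/4 = -371 - (-1)*(-10 - 2)*(1 + (-10 - 2) + (-10 - 2)²)/4 = -371 - (-1)*(-12)*(1 - 12 + (-12)²)/4 = -371 - (-1)*(-12)*(1 - 12 + 144)/4 = -371 - (-1)*(-12)*133/4 = -371 - 1*399 = -371 - 399 = -770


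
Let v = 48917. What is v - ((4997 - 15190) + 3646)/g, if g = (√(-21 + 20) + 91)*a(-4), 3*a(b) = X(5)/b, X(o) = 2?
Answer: 200777966/4141 + 19641*I/4141 ≈ 48485.0 + 4.7431*I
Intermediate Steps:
a(b) = 2/(3*b) (a(b) = (2/b)/3 = 2/(3*b))
g = -91/6 - I/6 (g = (√(-21 + 20) + 91)*((⅔)/(-4)) = (√(-1) + 91)*((⅔)*(-¼)) = (I + 91)*(-⅙) = (91 + I)*(-⅙) = -91/6 - I/6 ≈ -15.167 - 0.16667*I)
v - ((4997 - 15190) + 3646)/g = 48917 - ((4997 - 15190) + 3646)/(-91/6 - I/6) = 48917 - (-10193 + 3646)*18*(-91/6 + I/6)/4141 = 48917 - (-6547)*18*(-91/6 + I/6)/4141 = 48917 - (-117846)*(-91/6 + I/6)/4141 = 48917 + 117846*(-91/6 + I/6)/4141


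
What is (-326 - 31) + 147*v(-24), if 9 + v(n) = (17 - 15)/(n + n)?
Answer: -13489/8 ≈ -1686.1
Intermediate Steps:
v(n) = -9 + 1/n (v(n) = -9 + (17 - 15)/(n + n) = -9 + 2/((2*n)) = -9 + 2*(1/(2*n)) = -9 + 1/n)
(-326 - 31) + 147*v(-24) = (-326 - 31) + 147*(-9 + 1/(-24)) = -357 + 147*(-9 - 1/24) = -357 + 147*(-217/24) = -357 - 10633/8 = -13489/8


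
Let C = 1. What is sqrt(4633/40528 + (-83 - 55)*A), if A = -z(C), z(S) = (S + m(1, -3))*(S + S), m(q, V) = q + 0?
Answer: sqrt(56678633437)/10132 ≈ 23.497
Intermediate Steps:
m(q, V) = q
z(S) = 2*S*(1 + S) (z(S) = (S + 1)*(S + S) = (1 + S)*(2*S) = 2*S*(1 + S))
A = -4 (A = -2*(1 + 1) = -2*2 = -1*4 = -4)
sqrt(4633/40528 + (-83 - 55)*A) = sqrt(4633/40528 + (-83 - 55)*(-4)) = sqrt(4633*(1/40528) - 138*(-4)) = sqrt(4633/40528 + 552) = sqrt(22376089/40528) = sqrt(56678633437)/10132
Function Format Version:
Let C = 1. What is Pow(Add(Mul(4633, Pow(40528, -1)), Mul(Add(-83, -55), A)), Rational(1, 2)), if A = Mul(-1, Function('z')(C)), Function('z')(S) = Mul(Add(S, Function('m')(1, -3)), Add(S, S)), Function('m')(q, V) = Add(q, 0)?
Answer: Mul(Rational(1, 10132), Pow(56678633437, Rational(1, 2))) ≈ 23.497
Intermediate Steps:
Function('m')(q, V) = q
Function('z')(S) = Mul(2, S, Add(1, S)) (Function('z')(S) = Mul(Add(S, 1), Add(S, S)) = Mul(Add(1, S), Mul(2, S)) = Mul(2, S, Add(1, S)))
A = -4 (A = Mul(-1, Mul(2, 1, Add(1, 1))) = Mul(-1, Mul(2, 1, 2)) = Mul(-1, 4) = -4)
Pow(Add(Mul(4633, Pow(40528, -1)), Mul(Add(-83, -55), A)), Rational(1, 2)) = Pow(Add(Mul(4633, Pow(40528, -1)), Mul(Add(-83, -55), -4)), Rational(1, 2)) = Pow(Add(Mul(4633, Rational(1, 40528)), Mul(-138, -4)), Rational(1, 2)) = Pow(Add(Rational(4633, 40528), 552), Rational(1, 2)) = Pow(Rational(22376089, 40528), Rational(1, 2)) = Mul(Rational(1, 10132), Pow(56678633437, Rational(1, 2)))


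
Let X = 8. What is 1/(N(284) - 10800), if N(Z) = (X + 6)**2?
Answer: -1/10604 ≈ -9.4304e-5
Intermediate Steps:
N(Z) = 196 (N(Z) = (8 + 6)**2 = 14**2 = 196)
1/(N(284) - 10800) = 1/(196 - 10800) = 1/(-10604) = -1/10604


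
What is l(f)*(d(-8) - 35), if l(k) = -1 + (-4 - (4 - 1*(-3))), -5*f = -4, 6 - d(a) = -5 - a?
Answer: 384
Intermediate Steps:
d(a) = 11 + a (d(a) = 6 - (-5 - a) = 6 + (5 + a) = 11 + a)
f = ⅘ (f = -⅕*(-4) = ⅘ ≈ 0.80000)
l(k) = -12 (l(k) = -1 + (-4 - (4 + 3)) = -1 + (-4 - 1*7) = -1 + (-4 - 7) = -1 - 11 = -12)
l(f)*(d(-8) - 35) = -12*((11 - 8) - 35) = -12*(3 - 35) = -12*(-32) = 384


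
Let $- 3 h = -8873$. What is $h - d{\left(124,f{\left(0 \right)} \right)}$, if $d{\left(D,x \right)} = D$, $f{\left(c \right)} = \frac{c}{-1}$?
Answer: $\frac{8501}{3} \approx 2833.7$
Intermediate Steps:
$h = \frac{8873}{3}$ ($h = \left(- \frac{1}{3}\right) \left(-8873\right) = \frac{8873}{3} \approx 2957.7$)
$f{\left(c \right)} = - c$ ($f{\left(c \right)} = c \left(-1\right) = - c$)
$h - d{\left(124,f{\left(0 \right)} \right)} = \frac{8873}{3} - 124 = \frac{8501}{3}$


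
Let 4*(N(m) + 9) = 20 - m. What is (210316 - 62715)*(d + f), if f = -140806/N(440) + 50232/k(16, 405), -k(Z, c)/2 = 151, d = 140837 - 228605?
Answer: -110142808625935/8607 ≈ -1.2797e+10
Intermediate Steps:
d = -87768
k(Z, c) = -302 (k(Z, c) = -2*151 = -302)
N(m) = -4 - m/4 (N(m) = -9 + (20 - m)/4 = -9 + (5 - m/4) = -4 - m/4)
f = 9199241/8607 (f = -140806/(-4 - ¼*440) + 50232/(-302) = -140806/(-4 - 110) + 50232*(-1/302) = -140806/(-114) - 25116/151 = -140806*(-1/114) - 25116/151 = 70403/57 - 25116/151 = 9199241/8607 ≈ 1068.8)
(210316 - 62715)*(d + f) = (210316 - 62715)*(-87768 + 9199241/8607) = 147601*(-746219935/8607) = -110142808625935/8607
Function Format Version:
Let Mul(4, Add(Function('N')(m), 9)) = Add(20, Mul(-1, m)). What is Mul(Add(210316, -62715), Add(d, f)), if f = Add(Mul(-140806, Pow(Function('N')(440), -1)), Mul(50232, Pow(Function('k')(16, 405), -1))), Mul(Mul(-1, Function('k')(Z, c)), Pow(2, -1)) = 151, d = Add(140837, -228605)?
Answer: Rational(-110142808625935, 8607) ≈ -1.2797e+10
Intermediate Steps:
d = -87768
Function('k')(Z, c) = -302 (Function('k')(Z, c) = Mul(-2, 151) = -302)
Function('N')(m) = Add(-4, Mul(Rational(-1, 4), m)) (Function('N')(m) = Add(-9, Mul(Rational(1, 4), Add(20, Mul(-1, m)))) = Add(-9, Add(5, Mul(Rational(-1, 4), m))) = Add(-4, Mul(Rational(-1, 4), m)))
f = Rational(9199241, 8607) (f = Add(Mul(-140806, Pow(Add(-4, Mul(Rational(-1, 4), 440)), -1)), Mul(50232, Pow(-302, -1))) = Add(Mul(-140806, Pow(Add(-4, -110), -1)), Mul(50232, Rational(-1, 302))) = Add(Mul(-140806, Pow(-114, -1)), Rational(-25116, 151)) = Add(Mul(-140806, Rational(-1, 114)), Rational(-25116, 151)) = Add(Rational(70403, 57), Rational(-25116, 151)) = Rational(9199241, 8607) ≈ 1068.8)
Mul(Add(210316, -62715), Add(d, f)) = Mul(Add(210316, -62715), Add(-87768, Rational(9199241, 8607))) = Mul(147601, Rational(-746219935, 8607)) = Rational(-110142808625935, 8607)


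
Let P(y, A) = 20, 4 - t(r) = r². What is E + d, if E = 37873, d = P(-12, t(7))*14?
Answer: 38153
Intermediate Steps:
t(r) = 4 - r²
d = 280 (d = 20*14 = 280)
E + d = 37873 + 280 = 38153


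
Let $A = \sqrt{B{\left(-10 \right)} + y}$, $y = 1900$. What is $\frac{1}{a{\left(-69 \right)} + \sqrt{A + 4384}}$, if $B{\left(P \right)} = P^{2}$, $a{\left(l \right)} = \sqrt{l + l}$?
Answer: $\frac{1}{2 \sqrt{1096 + 5 \sqrt{5}} + i \sqrt{138}} \approx 0.014573 - 0.0025724 i$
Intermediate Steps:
$a{\left(l \right)} = \sqrt{2} \sqrt{l}$ ($a{\left(l \right)} = \sqrt{2 l} = \sqrt{2} \sqrt{l}$)
$A = 20 \sqrt{5}$ ($A = \sqrt{\left(-10\right)^{2} + 1900} = \sqrt{100 + 1900} = \sqrt{2000} = 20 \sqrt{5} \approx 44.721$)
$\frac{1}{a{\left(-69 \right)} + \sqrt{A + 4384}} = \frac{1}{\sqrt{2} \sqrt{-69} + \sqrt{20 \sqrt{5} + 4384}} = \frac{1}{\sqrt{2} i \sqrt{69} + \sqrt{4384 + 20 \sqrt{5}}} = \frac{1}{i \sqrt{138} + \sqrt{4384 + 20 \sqrt{5}}} = \frac{1}{\sqrt{4384 + 20 \sqrt{5}} + i \sqrt{138}}$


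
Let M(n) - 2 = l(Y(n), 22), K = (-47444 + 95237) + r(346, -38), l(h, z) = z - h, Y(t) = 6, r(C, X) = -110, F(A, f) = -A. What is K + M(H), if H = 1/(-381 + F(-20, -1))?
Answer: 47701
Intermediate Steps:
H = -1/361 (H = 1/(-381 - 1*(-20)) = 1/(-381 + 20) = 1/(-361) = -1/361 ≈ -0.0027701)
K = 47683 (K = (-47444 + 95237) - 110 = 47793 - 110 = 47683)
M(n) = 18 (M(n) = 2 + (22 - 1*6) = 2 + (22 - 6) = 2 + 16 = 18)
K + M(H) = 47683 + 18 = 47701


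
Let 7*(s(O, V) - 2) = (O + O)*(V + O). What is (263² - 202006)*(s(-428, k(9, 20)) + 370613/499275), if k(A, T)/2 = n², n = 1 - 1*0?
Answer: -1151717085855277/166425 ≈ -6.9203e+9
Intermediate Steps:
n = 1 (n = 1 + 0 = 1)
k(A, T) = 2 (k(A, T) = 2*1² = 2*1 = 2)
s(O, V) = 2 + 2*O*(O + V)/7 (s(O, V) = 2 + ((O + O)*(V + O))/7 = 2 + ((2*O)*(O + V))/7 = 2 + (2*O*(O + V))/7 = 2 + 2*O*(O + V)/7)
(263² - 202006)*(s(-428, k(9, 20)) + 370613/499275) = (263² - 202006)*((2 + (2/7)*(-428)² + (2/7)*(-428)*2) + 370613/499275) = (69169 - 202006)*((2 + (2/7)*183184 - 1712/7) + 370613*(1/499275)) = -132837*((2 + 366368/7 - 1712/7) + 370613/499275) = -132837*(364670/7 + 370613/499275) = -132837*26010458363/499275 = -1151717085855277/166425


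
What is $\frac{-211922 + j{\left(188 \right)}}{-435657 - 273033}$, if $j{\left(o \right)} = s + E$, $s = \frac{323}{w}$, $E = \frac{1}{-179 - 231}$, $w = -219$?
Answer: $\frac{19028609029}{63633275100} \approx 0.29904$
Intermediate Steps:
$E = - \frac{1}{410}$ ($E = \frac{1}{-410} = - \frac{1}{410} \approx -0.002439$)
$s = - \frac{323}{219}$ ($s = \frac{323}{-219} = 323 \left(- \frac{1}{219}\right) = - \frac{323}{219} \approx -1.4749$)
$j{\left(o \right)} = - \frac{132649}{89790}$ ($j{\left(o \right)} = - \frac{323}{219} - \frac{1}{410} = - \frac{132649}{89790}$)
$\frac{-211922 + j{\left(188 \right)}}{-435657 - 273033} = \frac{-211922 - \frac{132649}{89790}}{-435657 - 273033} = - \frac{19028609029}{89790 \left(-708690\right)} = \left(- \frac{19028609029}{89790}\right) \left(- \frac{1}{708690}\right) = \frac{19028609029}{63633275100}$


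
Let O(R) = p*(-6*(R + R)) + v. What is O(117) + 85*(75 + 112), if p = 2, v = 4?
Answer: 13091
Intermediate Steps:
O(R) = 4 - 24*R (O(R) = 2*(-6*(R + R)) + 4 = 2*(-12*R) + 4 = -24*R + 4 = 4 - 24*R)
O(117) + 85*(75 + 112) = (4 - 24*117) + 85*(75 + 112) = (4 - 2808) + 85*187 = -2804 + 15895 = 13091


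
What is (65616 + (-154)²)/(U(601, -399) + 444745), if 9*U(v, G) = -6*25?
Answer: 267996/1334185 ≈ 0.20087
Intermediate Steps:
U(v, G) = -50/3 (U(v, G) = (-6*25)/9 = (⅑)*(-150) = -50/3)
(65616 + (-154)²)/(U(601, -399) + 444745) = (65616 + (-154)²)/(-50/3 + 444745) = (65616 + 23716)/(1334185/3) = 89332*(3/1334185) = 267996/1334185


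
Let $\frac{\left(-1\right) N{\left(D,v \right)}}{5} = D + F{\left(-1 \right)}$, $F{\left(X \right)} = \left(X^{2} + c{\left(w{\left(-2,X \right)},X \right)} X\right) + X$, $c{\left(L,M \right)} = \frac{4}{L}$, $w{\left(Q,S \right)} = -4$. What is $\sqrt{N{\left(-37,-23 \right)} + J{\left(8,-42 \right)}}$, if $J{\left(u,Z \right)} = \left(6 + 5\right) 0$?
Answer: $6 \sqrt{5} \approx 13.416$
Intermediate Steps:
$F{\left(X \right)} = X^{2}$ ($F{\left(X \right)} = \left(X^{2} + \frac{4}{-4} X\right) + X = \left(X^{2} + 4 \left(- \frac{1}{4}\right) X\right) + X = \left(X^{2} - X\right) + X = X^{2}$)
$N{\left(D,v \right)} = -5 - 5 D$ ($N{\left(D,v \right)} = - 5 \left(D + \left(-1\right)^{2}\right) = - 5 \left(D + 1\right) = - 5 \left(1 + D\right) = -5 - 5 D$)
$J{\left(u,Z \right)} = 0$ ($J{\left(u,Z \right)} = 11 \cdot 0 = 0$)
$\sqrt{N{\left(-37,-23 \right)} + J{\left(8,-42 \right)}} = \sqrt{\left(-5 - -185\right) + 0} = \sqrt{\left(-5 + 185\right) + 0} = \sqrt{180 + 0} = \sqrt{180} = 6 \sqrt{5}$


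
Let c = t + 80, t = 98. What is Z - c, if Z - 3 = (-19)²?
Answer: 186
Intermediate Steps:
c = 178 (c = 98 + 80 = 178)
Z = 364 (Z = 3 + (-19)² = 3 + 361 = 364)
Z - c = 364 - 1*178 = 364 - 178 = 186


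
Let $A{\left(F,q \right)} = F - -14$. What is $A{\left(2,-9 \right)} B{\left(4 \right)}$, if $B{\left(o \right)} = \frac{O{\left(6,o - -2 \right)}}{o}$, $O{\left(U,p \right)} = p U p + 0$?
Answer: $864$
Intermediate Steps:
$O{\left(U,p \right)} = U p^{2}$ ($O{\left(U,p \right)} = U p p + 0 = U p^{2} + 0 = U p^{2}$)
$A{\left(F,q \right)} = 14 + F$ ($A{\left(F,q \right)} = F + 14 = 14 + F$)
$B{\left(o \right)} = \frac{6 \left(2 + o\right)^{2}}{o}$ ($B{\left(o \right)} = \frac{6 \left(o - -2\right)^{2}}{o} = \frac{6 \left(o + 2\right)^{2}}{o} = \frac{6 \left(2 + o\right)^{2}}{o}$)
$A{\left(2,-9 \right)} B{\left(4 \right)} = \left(14 + 2\right) \frac{6 \left(2 + 4\right)^{2}}{4} = 16 \cdot 6 \cdot \frac{1}{4} \cdot 6^{2} = 16 \cdot 6 \cdot \frac{1}{4} \cdot 36 = 16 \cdot 54 = 864$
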